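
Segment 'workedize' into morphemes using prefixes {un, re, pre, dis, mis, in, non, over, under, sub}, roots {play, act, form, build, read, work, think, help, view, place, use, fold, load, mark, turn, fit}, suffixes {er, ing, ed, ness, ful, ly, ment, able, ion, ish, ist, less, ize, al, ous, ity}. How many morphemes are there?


Segmenting 'workedize' against the inventory:
  'work' -> root (morpheme 1)
  'ed' -> suffix (morpheme 2)
  'ize' -> suffix (morpheme 3)
Total morphemes: 3

3


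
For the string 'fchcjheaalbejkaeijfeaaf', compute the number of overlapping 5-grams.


String 'fchcjheaalbejkaeijfeaaf' has length L = 23.
Number of overlapping n-grams = L - n + 1
Substituting: 23 - 5 + 1 = 19

19


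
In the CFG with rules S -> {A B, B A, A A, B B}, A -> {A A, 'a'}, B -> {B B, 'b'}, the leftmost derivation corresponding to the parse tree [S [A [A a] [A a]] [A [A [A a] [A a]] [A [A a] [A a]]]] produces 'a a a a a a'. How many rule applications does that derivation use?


Every bracketed nonterminal node [X ...] in the tree is produced by exactly one rule application.
Reading the tree off as a leftmost derivation:
  Step 1: S  =>  A A   (applied S -> A A)
  Step 2: A A  =>  A A A   (applied A -> A A)
  Step 3: A A A  =>  a A A   (applied A -> a)
  Step 4: a A A  =>  a a A   (applied A -> a)
  Step 5: a a A  =>  a a A A   (applied A -> A A)
  Step 6: a a A A  =>  a a A A A   (applied A -> A A)
  Step 7: a a A A A  =>  a a a A A   (applied A -> a)
  Step 8: a a a A A  =>  a a a a A   (applied A -> a)
  Step 9: a a a a A  =>  a a a a A A   (applied A -> A A)
  Step 10: a a a a A A  =>  a a a a a A   (applied A -> a)
  Step 11: a a a a a A  =>  a a a a a a   (applied A -> a)
Final yield: a a a a a a
Total rewrite steps: 11

11


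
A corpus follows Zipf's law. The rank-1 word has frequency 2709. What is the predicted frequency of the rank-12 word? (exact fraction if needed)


Zipf's law: freq(rank) = f1 / rank
f1 = 2709, rank = 12
freq = 2709 / 12
GCD(2709, 12) = 3
Simplified: 903/4

903/4


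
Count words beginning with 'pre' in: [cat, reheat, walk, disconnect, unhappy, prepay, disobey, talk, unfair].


Checking each word for prefix 'pre':
  'cat' -> no (count: 0)
  'reheat' -> no (count: 0)
  'walk' -> no (count: 0)
  'disconnect' -> no (count: 0)
  'unhappy' -> no (count: 0)
  'prepay' -> YES, starts with 'pre' (count: 1)
  'disobey' -> no (count: 1)
  'talk' -> no (count: 1)
  'unfair' -> no (count: 1)
Total with prefix 'pre': 1

1


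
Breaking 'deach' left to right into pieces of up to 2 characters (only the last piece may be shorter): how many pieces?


'deach' has 5 characters.
Chunking with max size 2:
  Chunk 1: 'de' (positions 0-1)
  Chunk 2: 'ac' (positions 2-3)
  Chunk 3: 'h' (positions 4-4)
Total chunks: ceil(5 / 2) = 3

3


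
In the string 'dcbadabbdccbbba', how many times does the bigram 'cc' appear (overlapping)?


Scanning 'dcbadabbdccbbba' for bigram 'cc':
  Position 0: 'dc' -> no
  Position 1: 'cb' -> no
  Position 2: 'ba' -> no
  Position 3: 'ad' -> no
  Position 4: 'da' -> no
  Position 5: 'ab' -> no
  Position 6: 'bb' -> no
  Position 7: 'bd' -> no
  Position 8: 'dc' -> no
  Position 9: 'cc' -> MATCH
  Position 10: 'cb' -> no
  Position 11: 'bb' -> no
  Position 12: 'bb' -> no
  Position 13: 'ba' -> no
Total matches: 1

1


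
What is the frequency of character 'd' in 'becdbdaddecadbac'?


Scanning 'becdbdaddecadbac' for 'd':
  Position 3: 'd' -> MATCH (count: 1)
  Position 5: 'd' -> MATCH (count: 2)
  Position 7: 'd' -> MATCH (count: 3)
  Position 8: 'd' -> MATCH (count: 4)
  Position 12: 'd' -> MATCH (count: 5)
Total occurrences of 'd': 5

5


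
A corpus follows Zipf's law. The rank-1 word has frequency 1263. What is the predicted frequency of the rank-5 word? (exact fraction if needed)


Zipf's law: freq(rank) = f1 / rank
f1 = 1263, rank = 5
freq = 1263 / 5
GCD(1263, 5) = 1
Simplified: 1263/5

1263/5


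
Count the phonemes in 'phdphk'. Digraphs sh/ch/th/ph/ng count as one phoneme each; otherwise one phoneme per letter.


Parsing 'phdphk' greedily, digraphs first:
  'ph' -> digraph (1 consonant phoneme) (phonemes so far: 1)
  'd' -> consonant phoneme (phonemes so far: 2)
  'ph' -> digraph (1 consonant phoneme) (phonemes so far: 3)
  'k' -> consonant phoneme (phonemes so far: 4)
Total phonemes: 4

4


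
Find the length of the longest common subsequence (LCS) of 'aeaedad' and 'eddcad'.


DP table for LCS of 'aeaedad' and 'eddcad':
       e  d  d  c  a  d
    0  0  0  0  0  0  0
  a 0  0  0  0  0  1  1
  e 0  1  1  1  1  1  1
  a 0  1  1  1  1  2  2
  e 0  1  1  1  1  2  2
  d 0  1  2  2  2  2  3
  a 0  1  2  2  2  3  3
  d 0  1  2  3  3  3  4
LCS: 'edad'
LCS length = 4

4


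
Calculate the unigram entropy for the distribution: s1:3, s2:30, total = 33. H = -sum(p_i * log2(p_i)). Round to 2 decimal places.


Computing entropy H = -sum(p_i * log2(p_i)):
  s1: p = 3/33 = 0.0909, -p*log2(p) = 0.3145
  s2: p = 30/33 = 0.9091, -p*log2(p) = 0.1250
H = sum of terms = 0.4395
Rounded to 2 decimals: 0.44

0.44


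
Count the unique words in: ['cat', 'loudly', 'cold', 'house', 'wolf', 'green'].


Listing all tokens and tracking unique types:
  Token 1: 'cat' -> NEW (unique so far: 1)
  Token 2: 'loudly' -> NEW (unique so far: 2)
  Token 3: 'cold' -> NEW (unique so far: 3)
  Token 4: 'house' -> NEW (unique so far: 4)
  Token 5: 'wolf' -> NEW (unique so far: 5)
  Token 6: 'green' -> NEW (unique so far: 6)
Unique types: ('cat', 'cold', 'green', 'house', 'loudly', 'wolf')
Vocabulary size: 6

6


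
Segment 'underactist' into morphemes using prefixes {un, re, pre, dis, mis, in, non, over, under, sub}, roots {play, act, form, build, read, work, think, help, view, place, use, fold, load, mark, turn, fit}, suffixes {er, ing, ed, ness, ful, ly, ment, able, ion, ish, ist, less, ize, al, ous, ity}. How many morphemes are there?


Segmenting 'underactist' against the inventory:
  'under' -> prefix (morpheme 1)
  'act' -> root (morpheme 2)
  'ist' -> suffix (morpheme 3)
Total morphemes: 3

3


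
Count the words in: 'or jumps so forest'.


Counting words by splitting on spaces:
  Word 1: 'or'
  Word 2: 'jumps'
  Word 3: 'so'
  Word 4: 'forest'
Total words: 4

4


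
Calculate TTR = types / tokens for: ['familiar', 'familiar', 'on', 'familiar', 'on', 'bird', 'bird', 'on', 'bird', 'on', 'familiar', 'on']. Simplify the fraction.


Tokens: 12
Unique types: ('bird', 'familiar', 'on') = 3
TTR = 3/12
Simplify: divide both by 3 -> 1/4
TTR = 1/4

1/4


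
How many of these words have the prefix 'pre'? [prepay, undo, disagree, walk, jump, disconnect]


Checking each word for prefix 'pre':
  'prepay' -> YES, starts with 'pre' (count: 1)
  'undo' -> no (count: 1)
  'disagree' -> no (count: 1)
  'walk' -> no (count: 1)
  'jump' -> no (count: 1)
  'disconnect' -> no (count: 1)
Total with prefix 'pre': 1

1


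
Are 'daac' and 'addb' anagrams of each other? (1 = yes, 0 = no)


Sort characters of 'daac': 'aacd'
Sort characters of 'addb': 'abdd'
Sorted forms differ -> they are NOT anagrams
Result: 0

0


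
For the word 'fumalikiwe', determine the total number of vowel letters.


Scanning each character of 'fumalikiwe':
  Position 1: 'f' -> consonant (running count: 0)
  Position 2: 'u' -> vowel (running count: 1)
  Position 3: 'm' -> consonant (running count: 1)
  Position 4: 'a' -> vowel (running count: 2)
  Position 5: 'l' -> consonant (running count: 2)
  Position 6: 'i' -> vowel (running count: 3)
  Position 7: 'k' -> consonant (running count: 3)
  Position 8: 'i' -> vowel (running count: 4)
  Position 9: 'w' -> consonant (running count: 4)
  Position 10: 'e' -> vowel (running count: 5)
Total vowels: 5

5


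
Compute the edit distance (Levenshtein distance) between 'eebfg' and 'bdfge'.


Building DP table for s1='eebfg' (len 5) and s2='bdfge' (len 5):
       b  d  f  g  e
    0  1  2  3  4  5
  e 1  1  2  3  4  4
  e 2  2  2  3  4  4
  b 3  2  3  3  4  5
  f 4  3  3  3  4  5
  g 5  4  4  4  3  4
Edit distance = dp[5][5] = 4

4


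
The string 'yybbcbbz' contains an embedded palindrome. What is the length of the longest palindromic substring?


Scanning 'yybbcbbz' for palindromic substrings.
Substring at positions 2-6: 'bbcbb'.
Check: reverse('bbcbb') = 'bbcbb' -> palindrome confirmed.
Neighbouring characters ('y' / 'z') break symmetry, so it cannot extend further.
No longer palindromic substring exists; longest length = 5

5


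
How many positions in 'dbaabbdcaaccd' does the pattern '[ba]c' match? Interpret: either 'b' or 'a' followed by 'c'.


Pattern: [ba]c means either 'b' or 'a' followed by 'c'.
Scanning 'dbaabbdcaaccd' position-by-position:
  Pos 0: window 'db' -> no
  Pos 1: window 'ba' -> no
  Pos 2: window 'aa' -> no
  Pos 3: window 'ab' -> no
  Pos 4: window 'bb' -> no
  Pos 5: window 'bd' -> no
  Pos 6: window 'dc' -> no
  Pos 7: window 'ca' -> no
  Pos 8: window 'aa' -> no
  Pos 9: window 'ac' -> MATCH
  Pos 10: window 'cc' -> no
  Pos 11: window 'cd' -> no
  Pos 12: window 'd' -> no
Total matches: 1

1


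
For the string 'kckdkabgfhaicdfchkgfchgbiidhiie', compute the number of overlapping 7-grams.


String 'kckdkabgfhaicdfchkgfchgbiidhiie' has length L = 31.
Number of overlapping n-grams = L - n + 1
Substituting: 31 - 7 + 1 = 25

25


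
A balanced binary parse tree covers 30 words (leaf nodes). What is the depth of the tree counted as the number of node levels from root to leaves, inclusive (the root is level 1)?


In a balanced binary tree with n leaves the deepest leaf is ceil(log2(n)) edges below the root,
so counting node levels inclusive of root and leaves gives ceil(log2(n)) + 1 levels.
log2(30) = 4.9069
ceil(4.9069) = 5
levels = 5 + 1 = 6

6


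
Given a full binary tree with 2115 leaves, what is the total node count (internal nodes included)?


Leaf nodes (terminals): 2115
Internal nodes = n - 1 = 2115 - 1 = 2114
Total = leaves + internal = 2115 + 2114 = 4229

4229


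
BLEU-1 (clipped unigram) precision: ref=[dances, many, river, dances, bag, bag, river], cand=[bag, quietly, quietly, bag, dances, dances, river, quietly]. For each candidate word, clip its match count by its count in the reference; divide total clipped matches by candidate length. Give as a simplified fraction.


Reference word counts: {'bag': 2, 'dances': 2, 'many': 1, 'river': 2}
Checking each candidate word (with clipping):
  'bag' -> in reference (ref count 2, used 1/2) -> match (matches: 1)
  'quietly' -> not in reference -> no match (matches: 1)
  'quietly' -> not in reference -> no match (matches: 1)
  'bag' -> in reference (ref count 2, used 2/2) -> match (matches: 2)
  'dances' -> in reference (ref count 2, used 1/2) -> match (matches: 3)
  'dances' -> in reference (ref count 2, used 2/2) -> match (matches: 4)
  'river' -> in reference (ref count 2, used 1/2) -> match (matches: 5)
  'quietly' -> not in reference -> no match (matches: 5)
Clipped matches: 5, Candidate length: 8
Precision = 5/8

5/8


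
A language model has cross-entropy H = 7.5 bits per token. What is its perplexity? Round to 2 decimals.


Perplexity formula: PP = 2^H
H = 7.5
PP = 2^7.5
Decompose: 2^7.5 = 2^7 * 2^0.5 = 2^7 * sqrt(2)
2^7 = 128, sqrt(2) ~ 1.4142136
PP ~ 128 * 1.4142136 = 181.0193408
Rounded to 2 decimals: 181.02

181.02


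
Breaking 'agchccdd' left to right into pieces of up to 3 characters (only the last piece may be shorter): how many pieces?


'agchccdd' has 8 characters.
Chunking with max size 3:
  Chunk 1: 'agc' (positions 0-2)
  Chunk 2: 'hcc' (positions 3-5)
  Chunk 3: 'dd' (positions 6-7)
Total chunks: ceil(8 / 3) = 3

3


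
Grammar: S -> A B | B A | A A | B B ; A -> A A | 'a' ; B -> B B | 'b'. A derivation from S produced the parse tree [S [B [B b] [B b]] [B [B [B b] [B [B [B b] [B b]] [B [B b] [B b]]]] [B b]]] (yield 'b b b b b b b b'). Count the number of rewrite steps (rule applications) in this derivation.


Every bracketed nonterminal node [X ...] in the tree is produced by exactly one rule application.
Reading the tree off as a leftmost derivation:
  Step 1: S  =>  B B   (applied S -> B B)
  Step 2: B B  =>  B B B   (applied B -> B B)
  Step 3: B B B  =>  b B B   (applied B -> b)
  Step 4: b B B  =>  b b B   (applied B -> b)
  Step 5: b b B  =>  b b B B   (applied B -> B B)
  Step 6: b b B B  =>  b b B B B   (applied B -> B B)
  Step 7: b b B B B  =>  b b b B B   (applied B -> b)
  Step 8: b b b B B  =>  b b b B B B   (applied B -> B B)
  Step 9: b b b B B B  =>  b b b B B B B   (applied B -> B B)
  Step 10: b b b B B B B  =>  b b b b B B B   (applied B -> b)
  Step 11: b b b b B B B  =>  b b b b b B B   (applied B -> b)
  Step 12: b b b b b B B  =>  b b b b b B B B   (applied B -> B B)
  Step 13: b b b b b B B B  =>  b b b b b b B B   (applied B -> b)
  Step 14: b b b b b b B B  =>  b b b b b b b B   (applied B -> b)
  Step 15: b b b b b b b B  =>  b b b b b b b b   (applied B -> b)
Final yield: b b b b b b b b
Total rewrite steps: 15

15


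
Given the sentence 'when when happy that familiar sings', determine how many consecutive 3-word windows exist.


Word trigrams from [6] words:
  Trigram 1: (when when happy)
  Trigram 2: (when happy that)
  Trigram 3: (happy that familiar)
  Trigram 4: (that familiar sings)
Total word trigrams: 6 - 2 = 4

4


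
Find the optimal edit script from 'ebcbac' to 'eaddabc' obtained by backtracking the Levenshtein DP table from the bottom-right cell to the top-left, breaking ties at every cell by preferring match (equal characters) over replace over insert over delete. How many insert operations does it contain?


Edit distance = 4. Backtracking from cell (6, 7) with preference match > replace > insert > delete,
then listing the resulting alignment 'ebcbac' -> 'eaddabc' left to right:
  Step 1: keep 'e'
  Step 2: replace b->a
  Step 3: replace c->d
  Step 4: replace b->d
  Step 5: keep 'a'
  Step 6: insert 'b' [insertion #1]
  Step 7: keep 'c'
Total insertions: 1

1


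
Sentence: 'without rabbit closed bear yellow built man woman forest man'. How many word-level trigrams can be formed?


Word trigrams from [10] words:
  Trigram 1: (without rabbit closed)
  Trigram 2: (rabbit closed bear)
  Trigram 3: (closed bear yellow)
  Trigram 4: (bear yellow built)
  Trigram 5: (yellow built man)
  Trigram 6: (built man woman)
  Trigram 7: (man woman forest)
  Trigram 8: (woman forest man)
Total word trigrams: 10 - 2 = 8

8


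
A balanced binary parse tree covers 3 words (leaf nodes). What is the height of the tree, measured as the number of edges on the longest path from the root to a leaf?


In a balanced binary tree with n leaves the deepest leaf is ceil(log2(n)) edges below the root.
log2(3) = 1.5850
ceil(1.5850) = 2
height (edges) = 2

2


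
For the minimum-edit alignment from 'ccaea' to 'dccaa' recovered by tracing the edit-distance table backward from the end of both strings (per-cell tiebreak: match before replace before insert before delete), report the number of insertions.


Edit distance = 2. Backtracking from cell (5, 5) with preference match > replace > insert > delete,
then listing the resulting alignment 'ccaea' -> 'dccaa' left to right:
  Step 1: insert 'd' [insertion #1]
  Step 2: keep 'c'
  Step 3: keep 'c'
  Step 4: keep 'a'
  Step 5: delete 'e'
  Step 6: keep 'a'
Total insertions: 1

1


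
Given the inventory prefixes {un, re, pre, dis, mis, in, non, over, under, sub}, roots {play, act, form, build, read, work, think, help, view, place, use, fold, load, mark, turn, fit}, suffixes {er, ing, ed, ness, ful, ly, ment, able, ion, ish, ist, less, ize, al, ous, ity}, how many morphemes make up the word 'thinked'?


Segmenting 'thinked' against the inventory:
  'think' -> root (morpheme 1)
  'ed' -> suffix (morpheme 2)
Total morphemes: 2

2


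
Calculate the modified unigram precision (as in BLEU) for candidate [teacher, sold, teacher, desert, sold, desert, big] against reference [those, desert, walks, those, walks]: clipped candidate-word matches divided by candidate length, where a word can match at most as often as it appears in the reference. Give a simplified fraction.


Reference word counts: {'desert': 1, 'those': 2, 'walks': 2}
Checking each candidate word (with clipping):
  'teacher' -> not in reference -> no match (matches: 0)
  'sold' -> not in reference -> no match (matches: 0)
  'teacher' -> not in reference -> no match (matches: 0)
  'desert' -> in reference (ref count 1, used 1/1) -> match (matches: 1)
  'sold' -> not in reference -> no match (matches: 1)
  'desert' -> ref count 1 already used up (1/1) -> clipped, no match (matches: 1)
  'big' -> not in reference -> no match (matches: 1)
Clipped matches: 1, Candidate length: 7
Precision = 1/7

1/7


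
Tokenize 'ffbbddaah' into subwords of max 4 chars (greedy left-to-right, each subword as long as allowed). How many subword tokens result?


'ffbbddaah' has 9 characters.
Chunking with max size 4:
  Chunk 1: 'ffbb' (positions 0-3)
  Chunk 2: 'ddaa' (positions 4-7)
  Chunk 3: 'h' (positions 8-8)
Total chunks: ceil(9 / 4) = 3

3


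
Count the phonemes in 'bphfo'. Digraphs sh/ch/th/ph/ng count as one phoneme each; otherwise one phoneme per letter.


Parsing 'bphfo' greedily, digraphs first:
  'b' -> consonant phoneme (phonemes so far: 1)
  'ph' -> digraph (1 consonant phoneme) (phonemes so far: 2)
  'f' -> consonant phoneme (phonemes so far: 3)
  'o' -> vowel phoneme (phonemes so far: 4)
Total phonemes: 4

4


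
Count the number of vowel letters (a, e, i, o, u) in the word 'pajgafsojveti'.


Scanning each character of 'pajgafsojveti':
  Position 1: 'p' -> consonant (running count: 0)
  Position 2: 'a' -> vowel (running count: 1)
  Position 3: 'j' -> consonant (running count: 1)
  Position 4: 'g' -> consonant (running count: 1)
  Position 5: 'a' -> vowel (running count: 2)
  Position 6: 'f' -> consonant (running count: 2)
  Position 7: 's' -> consonant (running count: 2)
  Position 8: 'o' -> vowel (running count: 3)
  Position 9: 'j' -> consonant (running count: 3)
  Position 10: 'v' -> consonant (running count: 3)
  Position 11: 'e' -> vowel (running count: 4)
  Position 12: 't' -> consonant (running count: 4)
  Position 13: 'i' -> vowel (running count: 5)
Total vowels: 5

5


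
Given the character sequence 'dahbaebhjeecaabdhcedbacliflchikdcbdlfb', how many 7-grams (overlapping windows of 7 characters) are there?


String 'dahbaebhjeecaabdhcedbacliflchikdcbdlfb' has length L = 38.
Number of overlapping n-grams = L - n + 1
Substituting: 38 - 7 + 1 = 32

32


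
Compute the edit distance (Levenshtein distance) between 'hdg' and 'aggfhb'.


Building DP table for s1='hdg' (len 3) and s2='aggfhb' (len 6):
       a  g  g  f  h  b
    0  1  2  3  4  5  6
  h 1  1  2  3  4  4  5
  d 2  2  2  3  4  5  5
  g 3  3  2  2  3  4  5
Edit distance = dp[3][6] = 5

5


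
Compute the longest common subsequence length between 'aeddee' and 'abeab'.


DP table for LCS of 'aeddee' and 'abeab':
       a  b  e  a  b
    0  0  0  0  0  0
  a 0  1  1  1  1  1
  e 0  1  1  2  2  2
  d 0  1  1  2  2  2
  d 0  1  1  2  2  2
  e 0  1  1  2  2  2
  e 0  1  1  2  2  2
LCS: 'ae'
LCS length = 2

2


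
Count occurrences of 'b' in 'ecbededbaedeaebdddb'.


Scanning 'ecbededbaedeaebdddb' for 'b':
  Position 2: 'b' -> MATCH (count: 1)
  Position 7: 'b' -> MATCH (count: 2)
  Position 14: 'b' -> MATCH (count: 3)
  Position 18: 'b' -> MATCH (count: 4)
Total occurrences of 'b': 4

4


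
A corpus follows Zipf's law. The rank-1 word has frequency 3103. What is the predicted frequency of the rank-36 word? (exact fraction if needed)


Zipf's law: freq(rank) = f1 / rank
f1 = 3103, rank = 36
freq = 3103 / 36
GCD(3103, 36) = 1
Simplified: 3103/36

3103/36


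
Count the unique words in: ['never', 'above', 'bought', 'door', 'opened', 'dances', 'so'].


Listing all tokens and tracking unique types:
  Token 1: 'never' -> NEW (unique so far: 1)
  Token 2: 'above' -> NEW (unique so far: 2)
  Token 3: 'bought' -> NEW (unique so far: 3)
  Token 4: 'door' -> NEW (unique so far: 4)
  Token 5: 'opened' -> NEW (unique so far: 5)
  Token 6: 'dances' -> NEW (unique so far: 6)
  Token 7: 'so' -> NEW (unique so far: 7)
Unique types: ('above', 'bought', 'dances', 'door', 'never', 'opened', 'so')
Vocabulary size: 7

7


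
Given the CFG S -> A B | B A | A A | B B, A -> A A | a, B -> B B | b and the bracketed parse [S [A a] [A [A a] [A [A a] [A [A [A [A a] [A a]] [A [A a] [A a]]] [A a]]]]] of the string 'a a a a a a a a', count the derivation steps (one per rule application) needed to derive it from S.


Every bracketed nonterminal node [X ...] in the tree is produced by exactly one rule application.
Reading the tree off as a leftmost derivation:
  Step 1: S  =>  A A   (applied S -> A A)
  Step 2: A A  =>  a A   (applied A -> a)
  Step 3: a A  =>  a A A   (applied A -> A A)
  Step 4: a A A  =>  a a A   (applied A -> a)
  Step 5: a a A  =>  a a A A   (applied A -> A A)
  Step 6: a a A A  =>  a a a A   (applied A -> a)
  Step 7: a a a A  =>  a a a A A   (applied A -> A A)
  Step 8: a a a A A  =>  a a a A A A   (applied A -> A A)
  Step 9: a a a A A A  =>  a a a A A A A   (applied A -> A A)
  Step 10: a a a A A A A  =>  a a a a A A A   (applied A -> a)
  Step 11: a a a a A A A  =>  a a a a a A A   (applied A -> a)
  Step 12: a a a a a A A  =>  a a a a a A A A   (applied A -> A A)
  Step 13: a a a a a A A A  =>  a a a a a a A A   (applied A -> a)
  Step 14: a a a a a a A A  =>  a a a a a a a A   (applied A -> a)
  Step 15: a a a a a a a A  =>  a a a a a a a a   (applied A -> a)
Final yield: a a a a a a a a
Total rewrite steps: 15

15


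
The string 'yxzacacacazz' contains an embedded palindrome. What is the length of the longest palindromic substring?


Scanning 'yxzacacacazz' for palindromic substrings.
Substring at positions 2-10: 'zacacacaz'.
Check: reverse('zacacacaz') = 'zacacacaz' -> palindrome confirmed.
Neighbouring characters ('x' / 'z') break symmetry, so it cannot extend further.
No longer palindromic substring exists; longest length = 9

9


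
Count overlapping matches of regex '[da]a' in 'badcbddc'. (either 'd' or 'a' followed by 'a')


Pattern: [da]a means either 'd' or 'a' followed by 'a'.
Scanning 'badcbddc' position-by-position:
  Pos 0: window 'ba' -> no
  Pos 1: window 'ad' -> no
  Pos 2: window 'dc' -> no
  Pos 3: window 'cb' -> no
  Pos 4: window 'bd' -> no
  Pos 5: window 'dd' -> no
  Pos 6: window 'dc' -> no
  Pos 7: window 'c' -> no
Total matches: 0

0


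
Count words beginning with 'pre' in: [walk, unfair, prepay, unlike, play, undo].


Checking each word for prefix 'pre':
  'walk' -> no (count: 0)
  'unfair' -> no (count: 0)
  'prepay' -> YES, starts with 'pre' (count: 1)
  'unlike' -> no (count: 1)
  'play' -> no (count: 1)
  'undo' -> no (count: 1)
Total with prefix 'pre': 1

1


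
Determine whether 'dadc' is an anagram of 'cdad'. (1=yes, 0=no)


Sort characters of 'dadc': 'acdd'
Sort characters of 'cdad': 'acdd'
Sorted forms match -> they ARE anagrams
Result: 1

1


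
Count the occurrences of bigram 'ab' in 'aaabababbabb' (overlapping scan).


Scanning 'aaabababbabb' for bigram 'ab':
  Position 0: 'aa' -> no
  Position 1: 'aa' -> no
  Position 2: 'ab' -> MATCH
  Position 3: 'ba' -> no
  Position 4: 'ab' -> MATCH
  Position 5: 'ba' -> no
  Position 6: 'ab' -> MATCH
  Position 7: 'bb' -> no
  Position 8: 'ba' -> no
  Position 9: 'ab' -> MATCH
  Position 10: 'bb' -> no
Total matches: 4

4


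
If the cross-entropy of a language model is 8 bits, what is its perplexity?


Perplexity formula: PP = 2^H
H = 8
PP = 2^8
Steps: 2^1 = 2, 2^2 = 4, 2^3 = 8, 2^4 = 16, 2^5 = 32, 2^6 = 64, 2^7 = 128, 2^8 = 256
PP = 256

256


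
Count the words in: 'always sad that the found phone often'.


Counting words by splitting on spaces:
  Word 1: 'always'
  Word 2: 'sad'
  Word 3: 'that'
  Word 4: 'the'
  Word 5: 'found'
  Word 6: 'phone'
  Word 7: 'often'
Total words: 7

7


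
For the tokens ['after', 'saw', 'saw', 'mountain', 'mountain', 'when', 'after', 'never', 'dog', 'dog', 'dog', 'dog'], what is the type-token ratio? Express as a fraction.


Tokens: 12
Unique types: ('after', 'dog', 'mountain', 'never', 'saw', 'when') = 6
TTR = 6/12
Simplify: divide both by 6 -> 1/2
TTR = 1/2

1/2


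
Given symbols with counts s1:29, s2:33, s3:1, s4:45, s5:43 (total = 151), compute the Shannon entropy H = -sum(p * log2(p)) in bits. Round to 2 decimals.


Computing entropy H = -sum(p_i * log2(p_i)):
  s1: p = 29/151 = 0.1921, -p*log2(p) = 0.4572
  s2: p = 33/151 = 0.2185, -p*log2(p) = 0.4795
  s3: p = 1/151 = 0.0066, -p*log2(p) = 0.0479
  s4: p = 45/151 = 0.2980, -p*log2(p) = 0.5205
  s5: p = 43/151 = 0.2848, -p*log2(p) = 0.5160
H = sum of terms = 2.0211
Rounded to 2 decimals: 2.02

2.02


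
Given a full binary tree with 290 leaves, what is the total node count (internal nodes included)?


Leaf nodes (terminals): 290
Internal nodes = n - 1 = 290 - 1 = 289
Total = leaves + internal = 290 + 289 = 579

579


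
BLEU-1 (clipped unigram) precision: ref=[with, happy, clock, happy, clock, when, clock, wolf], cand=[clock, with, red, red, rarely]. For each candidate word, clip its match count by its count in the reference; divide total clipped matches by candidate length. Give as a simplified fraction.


Reference word counts: {'clock': 3, 'happy': 2, 'when': 1, 'with': 1, 'wolf': 1}
Checking each candidate word (with clipping):
  'clock' -> in reference (ref count 3, used 1/3) -> match (matches: 1)
  'with' -> in reference (ref count 1, used 1/1) -> match (matches: 2)
  'red' -> not in reference -> no match (matches: 2)
  'red' -> not in reference -> no match (matches: 2)
  'rarely' -> not in reference -> no match (matches: 2)
Clipped matches: 2, Candidate length: 5
Precision = 2/5

2/5


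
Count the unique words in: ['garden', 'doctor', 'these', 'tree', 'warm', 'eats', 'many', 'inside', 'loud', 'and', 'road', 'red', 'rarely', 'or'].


Listing all tokens and tracking unique types:
  Token 1: 'garden' -> NEW (unique so far: 1)
  Token 2: 'doctor' -> NEW (unique so far: 2)
  Token 3: 'these' -> NEW (unique so far: 3)
  Token 4: 'tree' -> NEW (unique so far: 4)
  Token 5: 'warm' -> NEW (unique so far: 5)
  Token 6: 'eats' -> NEW (unique so far: 6)
  Token 7: 'many' -> NEW (unique so far: 7)
  Token 8: 'inside' -> NEW (unique so far: 8)
  Token 9: 'loud' -> NEW (unique so far: 9)
  Token 10: 'and' -> NEW (unique so far: 10)
  Token 11: 'road' -> NEW (unique so far: 11)
  Token 12: 'red' -> NEW (unique so far: 12)
  Token 13: 'rarely' -> NEW (unique so far: 13)
  Token 14: 'or' -> NEW (unique so far: 14)
Unique types: ('and', 'doctor', 'eats', 'garden', 'inside', 'loud', 'many', 'or', 'rarely', 'red', 'road', 'these', 'tree', 'warm')
Vocabulary size: 14

14


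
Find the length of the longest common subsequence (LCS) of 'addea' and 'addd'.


DP table for LCS of 'addea' and 'addd':
       a  d  d  d
    0  0  0  0  0
  a 0  1  1  1  1
  d 0  1  2  2  2
  d 0  1  2  3  3
  e 0  1  2  3  3
  a 0  1  2  3  3
LCS: 'add'
LCS length = 3

3


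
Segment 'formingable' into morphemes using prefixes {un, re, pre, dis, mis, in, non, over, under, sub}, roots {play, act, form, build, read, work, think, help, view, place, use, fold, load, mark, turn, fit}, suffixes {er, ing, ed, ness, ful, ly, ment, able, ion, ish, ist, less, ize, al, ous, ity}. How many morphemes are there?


Segmenting 'formingable' against the inventory:
  'form' -> root (morpheme 1)
  'ing' -> suffix (morpheme 2)
  'able' -> suffix (morpheme 3)
Total morphemes: 3

3


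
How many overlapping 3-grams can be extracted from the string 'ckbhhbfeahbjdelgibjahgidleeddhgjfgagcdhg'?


String 'ckbhhbfeahbjdelgibjahgidleeddhgjfgagcdhg' has length L = 40.
Number of overlapping n-grams = L - n + 1
Substituting: 40 - 3 + 1 = 38

38


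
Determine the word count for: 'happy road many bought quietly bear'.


Counting words by splitting on spaces:
  Word 1: 'happy'
  Word 2: 'road'
  Word 3: 'many'
  Word 4: 'bought'
  Word 5: 'quietly'
  Word 6: 'bear'
Total words: 6

6


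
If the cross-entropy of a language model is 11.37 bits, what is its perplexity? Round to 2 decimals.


Perplexity formula: PP = 2^H
H = 11.37
PP = 2^11.37
Decompose: 2^11.37 = 2^11 * 2^0.37
2^11 = 2048, 2^0.37 ~ 1.2923528
PP ~ 2048 * 1.2923528 = 2646.7385344
Rounded to 2 decimals: 2646.74

2646.74


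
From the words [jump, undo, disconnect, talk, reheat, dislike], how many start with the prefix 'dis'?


Checking each word for prefix 'dis':
  'jump' -> no (count: 0)
  'undo' -> no (count: 0)
  'disconnect' -> YES, starts with 'dis' (count: 1)
  'talk' -> no (count: 1)
  'reheat' -> no (count: 1)
  'dislike' -> YES, starts with 'dis' (count: 2)
Total with prefix 'dis': 2

2


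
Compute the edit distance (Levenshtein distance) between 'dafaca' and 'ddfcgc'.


Building DP table for s1='dafaca' (len 6) and s2='ddfcgc' (len 6):
       d  d  f  c  g  c
    0  1  2  3  4  5  6
  d 1  0  1  2  3  4  5
  a 2  1  1  2  3  4  5
  f 3  2  2  1  2  3  4
  a 4  3  3  2  2  3  4
  c 5  4  4  3  2  3  3
  a 6  5  5  4  3  3  4
Edit distance = dp[6][6] = 4

4


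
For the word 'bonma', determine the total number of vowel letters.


Scanning each character of 'bonma':
  Position 1: 'b' -> consonant (running count: 0)
  Position 2: 'o' -> vowel (running count: 1)
  Position 3: 'n' -> consonant (running count: 1)
  Position 4: 'm' -> consonant (running count: 1)
  Position 5: 'a' -> vowel (running count: 2)
Total vowels: 2

2


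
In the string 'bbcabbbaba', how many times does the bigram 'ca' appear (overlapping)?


Scanning 'bbcabbbaba' for bigram 'ca':
  Position 0: 'bb' -> no
  Position 1: 'bc' -> no
  Position 2: 'ca' -> MATCH
  Position 3: 'ab' -> no
  Position 4: 'bb' -> no
  Position 5: 'bb' -> no
  Position 6: 'ba' -> no
  Position 7: 'ab' -> no
  Position 8: 'ba' -> no
Total matches: 1

1


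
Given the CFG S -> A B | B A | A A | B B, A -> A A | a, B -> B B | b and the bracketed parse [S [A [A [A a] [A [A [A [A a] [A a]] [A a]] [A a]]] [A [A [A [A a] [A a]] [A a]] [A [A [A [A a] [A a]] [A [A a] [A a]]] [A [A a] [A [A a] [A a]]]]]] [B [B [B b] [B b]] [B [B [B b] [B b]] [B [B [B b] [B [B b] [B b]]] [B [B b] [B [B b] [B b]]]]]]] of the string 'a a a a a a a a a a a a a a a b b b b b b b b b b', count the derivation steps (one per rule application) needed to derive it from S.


Every bracketed nonterminal node [X ...] in the tree is produced by exactly one rule application.
Reading the tree off as a leftmost derivation:
  Step 1: S  =>  A B   (applied S -> A B)
  Step 2: A B  =>  A A B   (applied A -> A A)
  Step 3: A A B  =>  A A A B   (applied A -> A A)
  Step 4: A A A B  =>  a A A B   (applied A -> a)
  Step 5: a A A B  =>  a A A A B   (applied A -> A A)
  Step 6: a A A A B  =>  a A A A A B   (applied A -> A A)
  Step 7: a A A A A B  =>  a A A A A A B   (applied A -> A A)
  Step 8: a A A A A A B  =>  a a A A A A B   (applied A -> a)
  Step 9: a a A A A A B  =>  a a a A A A B   (applied A -> a)
  Step 10: a a a A A A B  =>  a a a a A A B   (applied A -> a)
  Step 11: a a a a A A B  =>  a a a a a A B   (applied A -> a)
  Step 12: a a a a a A B  =>  a a a a a A A B   (applied A -> A A)
  Step 13: a a a a a A A B  =>  a a a a a A A A B   (applied A -> A A)
  Step 14: a a a a a A A A B  =>  a a a a a A A A A B   (applied A -> A A)
  Step 15: a a a a a A A A A B  =>  a a a a a a A A A B   (applied A -> a)
  Step 16: a a a a a a A A A B  =>  a a a a a a a A A B   (applied A -> a)
  Step 17: a a a a a a a A A B  =>  a a a a a a a a A B   (applied A -> a)
  Step 18: a a a a a a a a A B  =>  a a a a a a a a A A B   (applied A -> A A)
  Step 19: a a a a a a a a A A B  =>  a a a a a a a a A A A B   (applied A -> A A)
  Step 20: a a a a a a a a A A A B  =>  a a a a a a a a A A A A B   (applied A -> A A)
  Step 21: a a a a a a a a A A A A B  =>  a a a a a a a a a A A A B   (applied A -> a)
  Step 22: a a a a a a a a a A A A B  =>  a a a a a a a a a a A A B   (applied A -> a)
  Step 23: a a a a a a a a a a A A B  =>  a a a a a a a a a a A A A B   (applied A -> A A)
  Step 24: a a a a a a a a a a A A A B  =>  a a a a a a a a a a a A A B   (applied A -> a)
  Step 25: a a a a a a a a a a a A A B  =>  a a a a a a a a a a a a A B   (applied A -> a)
  Step 26: a a a a a a a a a a a a A B  =>  a a a a a a a a a a a a A A B   (applied A -> A A)
  Step 27: a a a a a a a a a a a a A A B  =>  a a a a a a a a a a a a a A B   (applied A -> a)
  Step 28: a a a a a a a a a a a a a A B  =>  a a a a a a a a a a a a a A A B   (applied A -> A A)
  Step 29: a a a a a a a a a a a a a A A B  =>  a a a a a a a a a a a a a a A B   (applied A -> a)
  Step 30: a a a a a a a a a a a a a a A B  =>  a a a a a a a a a a a a a a a B   (applied A -> a)
  Step 31: a a a a a a a a a a a a a a a B  =>  a a a a a a a a a a a a a a a B B   (applied B -> B B)
  Step 32: a a a a a a a a a a a a a a a B B  =>  a a a a a a a a a a a a a a a B B B   (applied B -> B B)
  Step 33: a a a a a a a a a a a a a a a B B B  =>  a a a a a a a a a a a a a a a b B B   (applied B -> b)
  Step 34: a a a a a a a a a a a a a a a b B B  =>  a a a a a a a a a a a a a a a b b B   (applied B -> b)
  Step 35: a a a a a a a a a a a a a a a b b B  =>  a a a a a a a a a a a a a a a b b B B   (applied B -> B B)
  Step 36: a a a a a a a a a a a a a a a b b B B  =>  a a a a a a a a a a a a a a a b b B B B   (applied B -> B B)
  Step 37: a a a a a a a a a a a a a a a b b B B B  =>  a a a a a a a a a a a a a a a b b b B B   (applied B -> b)
  Step 38: a a a a a a a a a a a a a a a b b b B B  =>  a a a a a a a a a a a a a a a b b b b B   (applied B -> b)
  Step 39: a a a a a a a a a a a a a a a b b b b B  =>  a a a a a a a a a a a a a a a b b b b B B   (applied B -> B B)
  Step 40: a a a a a a a a a a a a a a a b b b b B B  =>  a a a a a a a a a a a a a a a b b b b B B B   (applied B -> B B)
  Step 41: a a a a a a a a a a a a a a a b b b b B B B  =>  a a a a a a a a a a a a a a a b b b b b B B   (applied B -> b)
  Step 42: a a a a a a a a a a a a a a a b b b b b B B  =>  a a a a a a a a a a a a a a a b b b b b B B B   (applied B -> B B)
  Step 43: a a a a a a a a a a a a a a a b b b b b B B B  =>  a a a a a a a a a a a a a a a b b b b b b B B   (applied B -> b)
  Step 44: a a a a a a a a a a a a a a a b b b b b b B B  =>  a a a a a a a a a a a a a a a b b b b b b b B   (applied B -> b)
  Step 45: a a a a a a a a a a a a a a a b b b b b b b B  =>  a a a a a a a a a a a a a a a b b b b b b b B B   (applied B -> B B)
  Step 46: a a a a a a a a a a a a a a a b b b b b b b B B  =>  a a a a a a a a a a a a a a a b b b b b b b b B   (applied B -> b)
  Step 47: a a a a a a a a a a a a a a a b b b b b b b b B  =>  a a a a a a a a a a a a a a a b b b b b b b b B B   (applied B -> B B)
  Step 48: a a a a a a a a a a a a a a a b b b b b b b b B B  =>  a a a a a a a a a a a a a a a b b b b b b b b b B   (applied B -> b)
  Step 49: a a a a a a a a a a a a a a a b b b b b b b b b B  =>  a a a a a a a a a a a a a a a b b b b b b b b b b   (applied B -> b)
Final yield: a a a a a a a a a a a a a a a b b b b b b b b b b
Total rewrite steps: 49

49


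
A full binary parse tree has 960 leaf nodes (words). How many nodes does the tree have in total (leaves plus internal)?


Leaf nodes (terminals): 960
Internal nodes = n - 1 = 960 - 1 = 959
Total = leaves + internal = 960 + 959 = 1919

1919


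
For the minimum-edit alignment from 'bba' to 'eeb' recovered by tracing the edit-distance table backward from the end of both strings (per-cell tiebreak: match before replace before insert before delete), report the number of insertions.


Edit distance = 3. Backtracking from cell (3, 3) with preference match > replace > insert > delete,
then listing the resulting alignment 'bba' -> 'eeb' left to right:
  Step 1: replace b->e
  Step 2: replace b->e
  Step 3: replace a->b
Total insertions: 0

0


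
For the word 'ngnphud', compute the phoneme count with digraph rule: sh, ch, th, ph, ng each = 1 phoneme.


Parsing 'ngnphud' greedily, digraphs first:
  'ng' -> digraph (1 consonant phoneme) (phonemes so far: 1)
  'n' -> consonant phoneme (phonemes so far: 2)
  'ph' -> digraph (1 consonant phoneme) (phonemes so far: 3)
  'u' -> vowel phoneme (phonemes so far: 4)
  'd' -> consonant phoneme (phonemes so far: 5)
Total phonemes: 5

5


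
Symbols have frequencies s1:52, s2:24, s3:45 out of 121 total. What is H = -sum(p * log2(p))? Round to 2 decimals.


Computing entropy H = -sum(p_i * log2(p_i)):
  s1: p = 52/121 = 0.4298, -p*log2(p) = 0.5236
  s2: p = 24/121 = 0.1983, -p*log2(p) = 0.4629
  s3: p = 45/121 = 0.3719, -p*log2(p) = 0.5307
H = sum of terms = 1.5172
Rounded to 2 decimals: 1.52

1.52


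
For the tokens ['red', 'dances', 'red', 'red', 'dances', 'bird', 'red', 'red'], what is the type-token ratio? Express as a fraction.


Tokens: 8
Unique types: ('bird', 'dances', 'red') = 3
TTR = 3/8
Already in lowest terms.

3/8


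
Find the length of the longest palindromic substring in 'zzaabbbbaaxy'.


Scanning 'zzaabbbbaaxy' for palindromic substrings.
Substring at positions 2-9: 'aabbbbaa'.
Check: reverse('aabbbbaa') = 'aabbbbaa' -> palindrome confirmed.
Neighbouring characters ('z' / 'x') break symmetry, so it cannot extend further.
No longer palindromic substring exists; longest length = 8

8


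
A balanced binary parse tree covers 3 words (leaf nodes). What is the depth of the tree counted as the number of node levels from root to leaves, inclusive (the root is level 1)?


In a balanced binary tree with n leaves the deepest leaf is ceil(log2(n)) edges below the root,
so counting node levels inclusive of root and leaves gives ceil(log2(n)) + 1 levels.
log2(3) = 1.5850
ceil(1.5850) = 2
levels = 2 + 1 = 3

3


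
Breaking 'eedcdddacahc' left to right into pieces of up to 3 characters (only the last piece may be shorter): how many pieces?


'eedcdddacahc' has 12 characters.
Chunking with max size 3:
  Chunk 1: 'eed' (positions 0-2)
  Chunk 2: 'cdd' (positions 3-5)
  Chunk 3: 'dac' (positions 6-8)
  Chunk 4: 'ahc' (positions 9-11)
Total chunks: ceil(12 / 3) = 4

4


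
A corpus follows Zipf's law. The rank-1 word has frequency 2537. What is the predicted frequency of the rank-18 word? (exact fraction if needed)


Zipf's law: freq(rank) = f1 / rank
f1 = 2537, rank = 18
freq = 2537 / 18
GCD(2537, 18) = 1
Simplified: 2537/18

2537/18


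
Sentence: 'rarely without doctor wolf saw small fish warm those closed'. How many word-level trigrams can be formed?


Word trigrams from [10] words:
  Trigram 1: (rarely without doctor)
  Trigram 2: (without doctor wolf)
  Trigram 3: (doctor wolf saw)
  Trigram 4: (wolf saw small)
  Trigram 5: (saw small fish)
  Trigram 6: (small fish warm)
  Trigram 7: (fish warm those)
  Trigram 8: (warm those closed)
Total word trigrams: 10 - 2 = 8

8


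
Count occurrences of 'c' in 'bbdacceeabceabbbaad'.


Scanning 'bbdacceeabceabbbaad' for 'c':
  Position 4: 'c' -> MATCH (count: 1)
  Position 5: 'c' -> MATCH (count: 2)
  Position 10: 'c' -> MATCH (count: 3)
Total occurrences of 'c': 3

3


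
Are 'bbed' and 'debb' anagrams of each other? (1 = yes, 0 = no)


Sort characters of 'bbed': 'bbde'
Sort characters of 'debb': 'bbde'
Sorted forms match -> they ARE anagrams
Result: 1

1


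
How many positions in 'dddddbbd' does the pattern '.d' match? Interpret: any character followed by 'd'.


Pattern: .d means any character followed by 'd'.
Scanning 'dddddbbd' position-by-position:
  Pos 0: window 'dd' -> MATCH
  Pos 1: window 'dd' -> MATCH
  Pos 2: window 'dd' -> MATCH
  Pos 3: window 'dd' -> MATCH
  Pos 4: window 'db' -> no
  Pos 5: window 'bb' -> no
  Pos 6: window 'bd' -> MATCH
  Pos 7: window 'd' -> no
Total matches: 5

5


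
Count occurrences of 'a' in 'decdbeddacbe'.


Scanning 'decdbeddacbe' for 'a':
  Position 8: 'a' -> MATCH (count: 1)
Total occurrences of 'a': 1

1


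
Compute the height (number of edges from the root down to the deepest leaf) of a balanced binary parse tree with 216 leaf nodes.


In a balanced binary tree with n leaves the deepest leaf is ceil(log2(n)) edges below the root.
log2(216) = 7.7549
ceil(7.7549) = 8
height (edges) = 8

8
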